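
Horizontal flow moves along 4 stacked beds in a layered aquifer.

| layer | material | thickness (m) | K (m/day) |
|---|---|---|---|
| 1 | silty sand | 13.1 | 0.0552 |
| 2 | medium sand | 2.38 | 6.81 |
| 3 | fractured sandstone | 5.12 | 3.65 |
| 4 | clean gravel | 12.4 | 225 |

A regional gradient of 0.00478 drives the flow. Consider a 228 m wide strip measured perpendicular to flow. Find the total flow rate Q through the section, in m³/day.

3080

Flow is parallel to layering, so each bed carries its own Darcy discharge and the transmissivities add.
Σ(K_i·b_i) = 0.0552×13.1 + 6.81×2.38 + 3.65×5.12 + 225×12.4 = 2826 m²/day.
Hydraulic gradient i = 0.00478.
Q = Σ(K_i·b_i) · W · i = 2826 × 228 × 0.004780 = 3079 m³/day.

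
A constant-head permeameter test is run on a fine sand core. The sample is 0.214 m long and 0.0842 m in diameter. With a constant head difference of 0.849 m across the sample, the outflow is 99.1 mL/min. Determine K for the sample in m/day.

Cross-sectional area A = π·(d/2)² = π × (0.0842/2)² = 0.005568 m².
Convert discharge: 99.1 mL/min = 1.652e-06 m³/s.
Darcy's law rearranged: K = Q·L / (A·Δh) = 1.652e-06 × 0.214 / (0.005568 × 0.849) = 7.477e-05 m/s = 6.460 m/day.

6.46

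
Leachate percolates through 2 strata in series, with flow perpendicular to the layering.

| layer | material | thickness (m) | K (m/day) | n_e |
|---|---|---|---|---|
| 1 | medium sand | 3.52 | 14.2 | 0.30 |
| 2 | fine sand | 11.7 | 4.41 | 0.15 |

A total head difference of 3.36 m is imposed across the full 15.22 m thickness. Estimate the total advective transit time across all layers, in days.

2.43

With flow normal to the layers, continuity requires the same specific discharge q through every layer.
Σ(b_i/K_i) = 3.52/14.2 + 11.7/4.41 = 2.901 d.
q = Δh / Σ(b_i/K_i) = 3.36 / 2.901 = 1.158 m/day.
In each layer the seepage velocity is v_i = q/n_i, so the layer transit time is t_i = b_i·n_i / q:
  layer 1 (medium sand): t_1 = 3.52 × 0.30 / 1.158 = 0.9117 d
  layer 2 (fine sand): t_2 = 11.7 × 0.15 / 1.158 = 1.515 d
Total t = Σ t_i = 2.427 days.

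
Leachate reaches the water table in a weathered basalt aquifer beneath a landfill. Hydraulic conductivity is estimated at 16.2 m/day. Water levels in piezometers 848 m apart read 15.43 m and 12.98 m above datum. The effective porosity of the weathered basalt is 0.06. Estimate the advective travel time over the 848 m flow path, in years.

2.98

Hydraulic gradient i = (15.43 − 12.98) / 848 = 2.45 / 848 = 0.002889.
Darcy flux q = K · i = 16.20 × 0.002889 = 0.04680 m/day.
Seepage velocity v = q / n_e = 0.04680 / 0.06 = 0.7801 m/day.
Travel time t = L / v = 848 / 0.7801 = 1087 days = 2.976 years.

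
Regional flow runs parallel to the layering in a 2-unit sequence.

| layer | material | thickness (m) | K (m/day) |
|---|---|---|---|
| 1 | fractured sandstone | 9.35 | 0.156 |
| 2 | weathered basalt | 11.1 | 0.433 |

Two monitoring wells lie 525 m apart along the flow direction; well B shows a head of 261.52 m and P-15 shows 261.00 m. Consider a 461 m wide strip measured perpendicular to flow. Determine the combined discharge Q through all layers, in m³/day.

2.86

Flow is parallel to layering, so each bed carries its own Darcy discharge and the transmissivities add.
Σ(K_i·b_i) = 0.156×9.35 + 0.433×11.1 = 6.265 m²/day.
Hydraulic gradient i = (261.52 − 261.00) / 525 = 0.52 / 525 = 0.0009905.
Q = Σ(K_i·b_i) · W · i = 6.265 × 461 × 0.0009905 = 2.861 m³/day.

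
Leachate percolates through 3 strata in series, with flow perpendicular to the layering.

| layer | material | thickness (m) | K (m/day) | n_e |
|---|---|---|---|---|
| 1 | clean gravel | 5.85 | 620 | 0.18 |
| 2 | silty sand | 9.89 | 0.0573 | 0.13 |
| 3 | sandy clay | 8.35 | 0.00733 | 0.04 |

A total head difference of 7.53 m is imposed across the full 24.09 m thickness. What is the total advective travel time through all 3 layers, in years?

1.27

With flow normal to the layers, continuity requires the same specific discharge q through every layer.
Σ(b_i/K_i) = 5.85/620 + 9.89/0.0573 + 8.35/0.00733 = 1312 d.
q = Δh / Σ(b_i/K_i) = 7.53 / 1312 = 0.005740 m/day.
In each layer the seepage velocity is v_i = q/n_i, so the layer transit time is t_i = b_i·n_i / q:
  layer 1 (clean gravel): t_1 = 5.85 × 0.18 / 0.005740 = 183.4 d
  layer 2 (silty sand): t_2 = 9.89 × 0.13 / 0.005740 = 224.0 d
  layer 3 (sandy clay): t_3 = 8.35 × 0.04 / 0.005740 = 58.18 d
Total t = Σ t_i = 465.6 days = 1.275 years.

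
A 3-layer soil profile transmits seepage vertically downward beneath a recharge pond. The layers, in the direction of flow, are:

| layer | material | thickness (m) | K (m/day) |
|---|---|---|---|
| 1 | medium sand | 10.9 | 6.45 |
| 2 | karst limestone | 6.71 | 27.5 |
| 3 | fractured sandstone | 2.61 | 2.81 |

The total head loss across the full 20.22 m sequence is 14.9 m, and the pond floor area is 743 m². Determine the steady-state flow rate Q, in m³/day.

3870

Flow is perpendicular to layering, so the layers act in series and the equivalent K is the thickness-weighted harmonic mean.
Total thickness L = 10.9 + 6.71 + 2.61 = 20.22 m.
Σ(b_i/K_i) = 10.9/6.45 + 6.71/27.5 + 2.61/2.81 = 2.863 d.
K_eq = L / Σ(b_i/K_i) = 20.22 / 2.863 = 7.063 m/day.
Q = K_eq · A · (Δh/L) = 7.063 × 743 × (14.9/20.22) = 3867 m³/day.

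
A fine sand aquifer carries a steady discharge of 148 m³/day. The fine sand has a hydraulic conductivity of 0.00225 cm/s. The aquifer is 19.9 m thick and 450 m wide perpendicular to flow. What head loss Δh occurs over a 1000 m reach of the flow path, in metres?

Convert K: 0.00225 cm/s × 864 = 1.944 m/day.
Cross-sectional area A = 450 × 19.9 = 8955 m².
From Q = K·A·i, i = Q / (K·A) = 148 / (1.944 × 8955) = 0.008502.
Head loss Δh = i · L = 0.008502 × 1000 = 8.502 m.

8.50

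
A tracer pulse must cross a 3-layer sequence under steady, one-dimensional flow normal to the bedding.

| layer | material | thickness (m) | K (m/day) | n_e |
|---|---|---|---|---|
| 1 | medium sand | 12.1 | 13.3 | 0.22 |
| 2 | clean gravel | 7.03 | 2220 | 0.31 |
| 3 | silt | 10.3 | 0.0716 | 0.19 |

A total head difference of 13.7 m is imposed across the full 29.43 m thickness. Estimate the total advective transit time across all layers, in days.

71.8

With flow normal to the layers, continuity requires the same specific discharge q through every layer.
Σ(b_i/K_i) = 12.1/13.3 + 7.03/2220 + 10.3/0.0716 = 144.8 d.
q = Δh / Σ(b_i/K_i) = 13.7 / 144.8 = 0.09463 m/day.
In each layer the seepage velocity is v_i = q/n_i, so the layer transit time is t_i = b_i·n_i / q:
  layer 1 (medium sand): t_1 = 12.1 × 0.22 / 0.09463 = 28.13 d
  layer 2 (clean gravel): t_2 = 7.03 × 0.31 / 0.09463 = 23.03 d
  layer 3 (silt): t_3 = 10.3 × 0.19 / 0.09463 = 20.68 d
Total t = Σ t_i = 71.84 days.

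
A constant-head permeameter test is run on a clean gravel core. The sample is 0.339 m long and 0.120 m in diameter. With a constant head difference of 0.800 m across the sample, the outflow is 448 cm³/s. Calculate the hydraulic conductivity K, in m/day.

1450

Cross-sectional area A = π·(d/2)² = π × (0.120/2)² = 0.01131 m².
Convert discharge: 448 cm³/s = 0.0004480 m³/s.
Darcy's law rearranged: K = Q·L / (A·Δh) = 0.0004480 × 0.339 / (0.01131 × 0.800) = 0.01679 m/s = 1450 m/day.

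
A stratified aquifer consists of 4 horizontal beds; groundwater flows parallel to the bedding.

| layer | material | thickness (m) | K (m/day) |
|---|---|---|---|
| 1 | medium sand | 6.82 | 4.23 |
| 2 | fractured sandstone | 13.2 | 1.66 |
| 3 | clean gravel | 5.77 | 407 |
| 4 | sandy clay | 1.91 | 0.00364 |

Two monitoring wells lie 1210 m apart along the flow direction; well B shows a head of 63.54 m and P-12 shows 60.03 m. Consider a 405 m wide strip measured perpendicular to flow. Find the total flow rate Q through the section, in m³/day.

2820

Flow is parallel to layering, so each bed carries its own Darcy discharge and the transmissivities add.
Σ(K_i·b_i) = 4.23×6.82 + 1.66×13.2 + 407×5.77 + 0.00364×1.91 = 2399 m²/day.
Hydraulic gradient i = (63.54 − 60.03) / 1210 = 3.51 / 1210 = 0.002901.
Q = Σ(K_i·b_i) · W · i = 2399 × 405 × 0.002901 = 2819 m³/day.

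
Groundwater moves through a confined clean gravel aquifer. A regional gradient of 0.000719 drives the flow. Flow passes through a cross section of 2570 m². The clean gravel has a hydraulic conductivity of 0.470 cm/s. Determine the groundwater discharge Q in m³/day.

750

Convert K: 0.470 cm/s × 864 = 406.1 m/day.
Hydraulic gradient i = 0.000719.
Darcy's law: Q = K · A · i = 406.1 × 2570 × 0.0007190 = 750.4 m³/day.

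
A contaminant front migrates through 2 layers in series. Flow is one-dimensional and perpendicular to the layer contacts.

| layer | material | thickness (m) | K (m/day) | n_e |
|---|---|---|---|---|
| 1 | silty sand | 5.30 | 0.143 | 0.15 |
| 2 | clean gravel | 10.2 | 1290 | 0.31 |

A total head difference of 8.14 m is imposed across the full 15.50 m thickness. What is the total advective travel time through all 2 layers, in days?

With flow normal to the layers, continuity requires the same specific discharge q through every layer.
Σ(b_i/K_i) = 5.30/0.143 + 10.2/1290 = 37.07 d.
q = Δh / Σ(b_i/K_i) = 8.14 / 37.07 = 0.2196 m/day.
In each layer the seepage velocity is v_i = q/n_i, so the layer transit time is t_i = b_i·n_i / q:
  layer 1 (silty sand): t_1 = 5.30 × 0.15 / 0.2196 = 3.621 d
  layer 2 (clean gravel): t_2 = 10.2 × 0.31 / 0.2196 = 14.40 d
Total t = Σ t_i = 18.02 days.

18.0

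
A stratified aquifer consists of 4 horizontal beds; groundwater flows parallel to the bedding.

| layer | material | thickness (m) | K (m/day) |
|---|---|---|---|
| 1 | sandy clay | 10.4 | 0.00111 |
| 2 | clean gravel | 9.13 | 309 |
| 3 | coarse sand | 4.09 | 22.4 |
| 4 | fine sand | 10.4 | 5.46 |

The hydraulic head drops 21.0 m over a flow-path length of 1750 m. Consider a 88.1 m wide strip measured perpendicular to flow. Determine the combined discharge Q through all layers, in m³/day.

Flow is parallel to layering, so each bed carries its own Darcy discharge and the transmissivities add.
Σ(K_i·b_i) = 0.00111×10.4 + 309×9.13 + 22.4×4.09 + 5.46×10.4 = 2970 m²/day.
Hydraulic gradient i = Δh / L = 21.0 / 1750 = 0.01200.
Q = Σ(K_i·b_i) · W · i = 2970 × 88.1 × 0.01200 = 3139 m³/day.

3140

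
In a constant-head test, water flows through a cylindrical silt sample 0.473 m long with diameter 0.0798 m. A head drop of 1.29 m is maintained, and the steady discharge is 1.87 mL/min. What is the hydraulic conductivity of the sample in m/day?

Cross-sectional area A = π·(d/2)² = π × (0.0798/2)² = 0.005001 m².
Convert discharge: 1.87 mL/min = 3.117e-08 m³/s.
Darcy's law rearranged: K = Q·L / (A·Δh) = 3.117e-08 × 0.473 / (0.005001 × 1.29) = 2.285e-06 m/s = 0.1974 m/day.

0.197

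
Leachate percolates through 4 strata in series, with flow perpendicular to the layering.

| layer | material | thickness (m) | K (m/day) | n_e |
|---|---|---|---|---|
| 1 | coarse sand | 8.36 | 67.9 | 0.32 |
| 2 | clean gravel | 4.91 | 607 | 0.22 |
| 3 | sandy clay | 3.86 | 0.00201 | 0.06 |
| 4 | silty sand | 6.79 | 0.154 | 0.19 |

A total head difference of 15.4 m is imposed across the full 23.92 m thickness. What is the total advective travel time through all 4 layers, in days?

673

With flow normal to the layers, continuity requires the same specific discharge q through every layer.
Σ(b_i/K_i) = 8.36/67.9 + 4.91/607 + 3.86/0.00201 + 6.79/0.154 = 1965 d.
q = Δh / Σ(b_i/K_i) = 15.4 / 1965 = 0.007839 m/day.
In each layer the seepage velocity is v_i = q/n_i, so the layer transit time is t_i = b_i·n_i / q:
  layer 1 (coarse sand): t_1 = 8.36 × 0.32 / 0.007839 = 341.3 d
  layer 2 (clean gravel): t_2 = 4.91 × 0.22 / 0.007839 = 137.8 d
  layer 3 (sandy clay): t_3 = 3.86 × 0.06 / 0.007839 = 29.55 d
  layer 4 (silty sand): t_4 = 6.79 × 0.19 / 0.007839 = 164.6 d
Total t = Σ t_i = 673.2 days.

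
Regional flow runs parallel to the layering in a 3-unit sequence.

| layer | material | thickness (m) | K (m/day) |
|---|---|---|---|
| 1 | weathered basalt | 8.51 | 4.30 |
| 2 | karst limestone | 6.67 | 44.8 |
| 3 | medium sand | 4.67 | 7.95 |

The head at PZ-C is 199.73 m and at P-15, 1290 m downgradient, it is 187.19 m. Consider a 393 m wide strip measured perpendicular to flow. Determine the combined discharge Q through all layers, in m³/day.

Flow is parallel to layering, so each bed carries its own Darcy discharge and the transmissivities add.
Σ(K_i·b_i) = 4.30×8.51 + 44.8×6.67 + 7.95×4.67 = 372.5 m²/day.
Hydraulic gradient i = (199.73 − 187.19) / 1290 = 12.54 / 1290 = 0.009721.
Q = Σ(K_i·b_i) · W · i = 372.5 × 393 × 0.009721 = 1423 m³/day.

1420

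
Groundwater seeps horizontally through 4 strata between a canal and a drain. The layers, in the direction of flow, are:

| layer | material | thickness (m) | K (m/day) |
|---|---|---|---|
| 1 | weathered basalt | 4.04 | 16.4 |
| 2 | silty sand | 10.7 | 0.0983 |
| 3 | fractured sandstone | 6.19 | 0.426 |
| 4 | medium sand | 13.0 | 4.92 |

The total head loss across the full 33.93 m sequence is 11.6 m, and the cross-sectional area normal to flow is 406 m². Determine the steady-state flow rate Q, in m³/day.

Flow is perpendicular to layering, so the layers act in series and the equivalent K is the thickness-weighted harmonic mean.
Total thickness L = 4.04 + 10.7 + 6.19 + 13.0 = 33.93 m.
Σ(b_i/K_i) = 4.04/16.4 + 10.7/0.0983 + 6.19/0.426 + 13.0/4.92 = 126.3 d.
K_eq = L / Σ(b_i/K_i) = 33.93 / 126.3 = 0.2687 m/day.
Q = K_eq · A · (Δh/L) = 0.2687 × 406 × (11.6/33.93) = 37.30 m³/day.

37.3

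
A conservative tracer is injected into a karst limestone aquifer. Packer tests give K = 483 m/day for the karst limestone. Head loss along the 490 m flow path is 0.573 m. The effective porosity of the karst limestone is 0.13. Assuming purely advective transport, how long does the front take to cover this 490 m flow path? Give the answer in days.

113

Hydraulic gradient i = Δh / L = 0.573 / 490 = 0.001169.
Darcy flux q = K · i = 483.0 × 0.001169 = 0.5648 m/day.
Seepage velocity v = q / n_e = 0.5648 / 0.13 = 4.345 m/day.
Travel time t = L / v = 490 / 4.345 = 112.8 days.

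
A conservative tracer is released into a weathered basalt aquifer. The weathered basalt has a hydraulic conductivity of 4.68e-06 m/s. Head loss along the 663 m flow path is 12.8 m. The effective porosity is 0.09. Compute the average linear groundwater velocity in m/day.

Convert K: 4.68e-06 m/s × 86400 = 0.4044 m/day.
Hydraulic gradient i = Δh / L = 12.8 / 663 = 0.01931.
Darcy flux q = K · i = 0.4044 × 0.01931 = 0.007806 m/day.
Seepage velocity v = q / n_e = 0.007806 / 0.09 = 0.08674 m/day.

0.0867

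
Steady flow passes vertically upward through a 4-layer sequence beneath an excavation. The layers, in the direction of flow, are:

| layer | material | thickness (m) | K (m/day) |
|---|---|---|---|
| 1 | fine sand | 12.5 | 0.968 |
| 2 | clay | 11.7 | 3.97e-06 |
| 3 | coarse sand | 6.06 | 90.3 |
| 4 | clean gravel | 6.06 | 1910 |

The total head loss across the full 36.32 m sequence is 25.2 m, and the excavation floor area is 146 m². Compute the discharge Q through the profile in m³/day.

Flow is perpendicular to layering, so the layers act in series and the equivalent K is the thickness-weighted harmonic mean.
Total thickness L = 12.5 + 11.7 + 6.06 + 6.06 = 36.32 m.
Σ(b_i/K_i) = 12.5/0.968 + 11.7/3.97e-06 + 6.06/90.3 + 6.06/1910 = 2.947e+06 d.
K_eq = L / Σ(b_i/K_i) = 36.32 / 2.947e+06 = 1.232e-05 m/day.
Q = K_eq · A · (Δh/L) = 1.232e-05 × 146 × (25.2/36.32) = 0.001248 m³/day.

0.00125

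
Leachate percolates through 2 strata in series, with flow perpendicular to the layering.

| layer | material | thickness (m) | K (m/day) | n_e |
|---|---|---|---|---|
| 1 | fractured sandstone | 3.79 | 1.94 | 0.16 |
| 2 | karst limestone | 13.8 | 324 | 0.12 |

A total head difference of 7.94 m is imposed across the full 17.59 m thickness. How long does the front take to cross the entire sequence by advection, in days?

With flow normal to the layers, continuity requires the same specific discharge q through every layer.
Σ(b_i/K_i) = 3.79/1.94 + 13.8/324 = 1.996 d.
q = Δh / Σ(b_i/K_i) = 7.94 / 1.996 = 3.978 m/day.
In each layer the seepage velocity is v_i = q/n_i, so the layer transit time is t_i = b_i·n_i / q:
  layer 1 (fractured sandstone): t_1 = 3.79 × 0.16 / 3.978 = 0.1525 d
  layer 2 (karst limestone): t_2 = 13.8 × 0.12 / 3.978 = 0.4163 d
Total t = Σ t_i = 0.5688 days.

0.569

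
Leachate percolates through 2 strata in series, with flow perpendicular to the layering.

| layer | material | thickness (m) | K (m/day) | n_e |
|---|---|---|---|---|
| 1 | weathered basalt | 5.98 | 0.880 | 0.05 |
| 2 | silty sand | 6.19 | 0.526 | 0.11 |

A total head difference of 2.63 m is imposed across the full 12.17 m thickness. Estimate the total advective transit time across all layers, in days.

With flow normal to the layers, continuity requires the same specific discharge q through every layer.
Σ(b_i/K_i) = 5.98/0.880 + 6.19/0.526 = 18.56 d.
q = Δh / Σ(b_i/K_i) = 2.63 / 18.56 = 0.1417 m/day.
In each layer the seepage velocity is v_i = q/n_i, so the layer transit time is t_i = b_i·n_i / q:
  layer 1 (weathered basalt): t_1 = 5.98 × 0.05 / 0.1417 = 2.110 d
  layer 2 (silty sand): t_2 = 6.19 × 0.11 / 0.1417 = 4.806 d
Total t = Σ t_i = 6.916 days.

6.92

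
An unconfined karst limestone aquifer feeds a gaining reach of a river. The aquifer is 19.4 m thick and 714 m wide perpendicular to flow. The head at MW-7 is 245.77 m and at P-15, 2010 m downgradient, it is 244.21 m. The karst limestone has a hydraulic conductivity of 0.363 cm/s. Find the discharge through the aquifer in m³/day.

Convert K: 0.363 cm/s × 864 = 313.6 m/day.
Cross-sectional area A = 714 × 19.4 = 13852 m².
Hydraulic gradient i = (245.77 − 244.21) / 2010 = 1.56 / 2010 = 0.0007761.
Darcy's law: Q = K · A · i = 313.6 × 13852 × 0.0007761 = 3372 m³/day.

3370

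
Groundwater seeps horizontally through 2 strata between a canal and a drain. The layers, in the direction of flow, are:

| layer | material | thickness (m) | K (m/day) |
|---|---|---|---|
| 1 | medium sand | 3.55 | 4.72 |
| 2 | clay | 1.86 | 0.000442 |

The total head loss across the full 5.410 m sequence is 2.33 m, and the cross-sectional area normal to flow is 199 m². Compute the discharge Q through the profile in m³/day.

0.110

Flow is perpendicular to layering, so the layers act in series and the equivalent K is the thickness-weighted harmonic mean.
Total thickness L = 3.55 + 1.86 = 5.410 m.
Σ(b_i/K_i) = 3.55/4.72 + 1.86/0.000442 = 4209 d.
K_eq = L / Σ(b_i/K_i) = 5.410 / 4209 = 0.001285 m/day.
Q = K_eq · A · (Δh/L) = 0.001285 × 199 × (2.33/5.410) = 0.1102 m³/day.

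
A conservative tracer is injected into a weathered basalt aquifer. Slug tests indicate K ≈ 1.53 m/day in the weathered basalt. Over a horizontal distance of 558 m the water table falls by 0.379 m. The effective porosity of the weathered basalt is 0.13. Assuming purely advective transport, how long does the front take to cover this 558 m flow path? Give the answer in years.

Hydraulic gradient i = Δh / L = 0.379 / 558 = 0.0006792.
Darcy flux q = K · i = 1.530 × 0.0006792 = 0.001039 m/day.
Seepage velocity v = q / n_e = 0.001039 / 0.13 = 0.007994 m/day.
Travel time t = L / v = 558 / 0.007994 = 69804 days = 191.1 years.

191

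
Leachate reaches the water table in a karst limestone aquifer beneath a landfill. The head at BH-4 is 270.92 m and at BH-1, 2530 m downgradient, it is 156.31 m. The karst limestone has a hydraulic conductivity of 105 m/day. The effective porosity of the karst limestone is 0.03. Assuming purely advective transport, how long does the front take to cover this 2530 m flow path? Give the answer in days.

16.0

Hydraulic gradient i = (270.92 − 156.31) / 2530 = 114.61 / 2530 = 0.04530.
Darcy flux q = K · i = 105.0 × 0.04530 = 4.757 m/day.
Seepage velocity v = q / n_e = 4.757 / 0.03 = 158.6 m/day.
Travel time t = L / v = 2530 / 158.6 = 15.96 days.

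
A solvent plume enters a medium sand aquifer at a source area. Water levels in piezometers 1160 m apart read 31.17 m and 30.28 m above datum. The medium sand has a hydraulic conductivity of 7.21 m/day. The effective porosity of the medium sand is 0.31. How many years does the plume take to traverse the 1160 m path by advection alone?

178

Hydraulic gradient i = (31.17 − 30.28) / 1160 = 0.89 / 1160 = 0.0007672.
Darcy flux q = K · i = 7.210 × 0.0007672 = 0.005532 m/day.
Seepage velocity v = q / n_e = 0.005532 / 0.31 = 0.01784 m/day.
Travel time t = L / v = 1160 / 0.01784 = 65006 days = 178.0 years.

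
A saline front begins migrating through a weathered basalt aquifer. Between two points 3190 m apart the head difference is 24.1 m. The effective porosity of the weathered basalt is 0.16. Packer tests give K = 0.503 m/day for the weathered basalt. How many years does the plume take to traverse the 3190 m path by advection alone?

Hydraulic gradient i = Δh / L = 24.1 / 3190 = 0.007555.
Darcy flux q = K · i = 0.5030 × 0.007555 = 0.003800 m/day.
Seepage velocity v = q / n_e = 0.003800 / 0.16 = 0.02375 m/day.
Travel time t = L / v = 3190 / 0.02375 = 1.343e+05 days = 367.7 years.

368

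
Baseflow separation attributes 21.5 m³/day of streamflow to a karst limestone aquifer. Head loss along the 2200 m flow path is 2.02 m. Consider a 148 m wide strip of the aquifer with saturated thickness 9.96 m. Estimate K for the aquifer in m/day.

Cross-sectional area A = 148 × 9.96 = 1474 m².
Hydraulic gradient i = Δh / L = 2.02 / 2200 = 0.0009182.
From Q = K·A·i, K = Q / (A·i) = 21.5 / (1474 × 0.0009182) = 15.89 m/day.

15.9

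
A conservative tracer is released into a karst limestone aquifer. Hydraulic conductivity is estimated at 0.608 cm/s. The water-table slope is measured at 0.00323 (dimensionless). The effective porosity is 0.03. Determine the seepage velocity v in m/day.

56.6

Convert K: 0.608 cm/s × 864 = 525.3 m/day.
Hydraulic gradient i = 0.00323.
Darcy flux q = K · i = 525.3 × 0.003230 = 1.697 m/day.
Seepage velocity v = q / n_e = 1.697 / 0.03 = 56.56 m/day.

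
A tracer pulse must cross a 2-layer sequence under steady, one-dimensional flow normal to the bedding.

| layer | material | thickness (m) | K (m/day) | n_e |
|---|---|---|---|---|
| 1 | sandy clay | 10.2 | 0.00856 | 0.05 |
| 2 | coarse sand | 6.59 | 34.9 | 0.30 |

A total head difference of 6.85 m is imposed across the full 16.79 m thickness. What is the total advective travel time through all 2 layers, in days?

With flow normal to the layers, continuity requires the same specific discharge q through every layer.
Σ(b_i/K_i) = 10.2/0.00856 + 6.59/34.9 = 1192 d.
q = Δh / Σ(b_i/K_i) = 6.85 / 1192 = 0.005748 m/day.
In each layer the seepage velocity is v_i = q/n_i, so the layer transit time is t_i = b_i·n_i / q:
  layer 1 (sandy clay): t_1 = 10.2 × 0.05 / 0.005748 = 88.73 d
  layer 2 (coarse sand): t_2 = 6.59 × 0.30 / 0.005748 = 344.0 d
Total t = Σ t_i = 432.7 days.

433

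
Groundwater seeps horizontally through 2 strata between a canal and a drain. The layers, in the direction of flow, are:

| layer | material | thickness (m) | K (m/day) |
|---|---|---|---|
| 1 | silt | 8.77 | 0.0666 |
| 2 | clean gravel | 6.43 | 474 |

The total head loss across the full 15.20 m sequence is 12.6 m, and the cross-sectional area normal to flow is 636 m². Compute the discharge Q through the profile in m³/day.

60.8

Flow is perpendicular to layering, so the layers act in series and the equivalent K is the thickness-weighted harmonic mean.
Total thickness L = 8.77 + 6.43 = 15.20 m.
Σ(b_i/K_i) = 8.77/0.0666 + 6.43/474 = 131.7 d.
K_eq = L / Σ(b_i/K_i) = 15.20 / 131.7 = 0.1154 m/day.
Q = K_eq · A · (Δh/L) = 0.1154 × 636 × (12.6/15.20) = 60.85 m³/day.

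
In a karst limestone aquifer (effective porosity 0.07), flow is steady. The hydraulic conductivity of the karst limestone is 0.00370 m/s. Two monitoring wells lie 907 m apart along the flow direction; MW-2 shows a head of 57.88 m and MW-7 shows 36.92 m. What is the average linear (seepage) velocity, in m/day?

Convert K: 0.00370 m/s × 86400 = 319.7 m/day.
Hydraulic gradient i = (57.88 − 36.92) / 907 = 20.96 / 907 = 0.02311.
Darcy flux q = K · i = 319.7 × 0.02311 = 7.388 m/day.
Seepage velocity v = q / n_e = 7.388 / 0.07 = 105.5 m/day.

106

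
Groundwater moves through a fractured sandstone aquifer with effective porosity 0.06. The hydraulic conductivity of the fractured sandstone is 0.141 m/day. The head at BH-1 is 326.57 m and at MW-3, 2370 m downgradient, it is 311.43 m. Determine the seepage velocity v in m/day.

Hydraulic gradient i = (326.57 − 311.43) / 2370 = 15.14 / 2370 = 0.006388.
Darcy flux q = K · i = 0.1410 × 0.006388 = 0.0009007 m/day.
Seepage velocity v = q / n_e = 0.0009007 / 0.06 = 0.01501 m/day.

0.0150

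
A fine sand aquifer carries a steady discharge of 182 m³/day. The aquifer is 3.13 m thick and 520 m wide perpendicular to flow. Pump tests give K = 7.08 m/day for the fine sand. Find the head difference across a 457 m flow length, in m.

Cross-sectional area A = 520 × 3.13 = 1628 m².
From Q = K·A·i, i = Q / (K·A) = 182 / (7.080 × 1628) = 0.01579.
Head loss Δh = i · L = 0.01579 × 457 = 7.218 m.

7.22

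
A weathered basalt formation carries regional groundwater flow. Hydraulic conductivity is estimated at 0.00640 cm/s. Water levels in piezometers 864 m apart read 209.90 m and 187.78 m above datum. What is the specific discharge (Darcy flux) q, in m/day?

0.142

Convert K: 0.00640 cm/s × 864 = 5.530 m/day.
Hydraulic gradient i = (209.90 − 187.78) / 864 = 22.12 / 864 = 0.02560.
Specific discharge q = K · i = 5.530 × 0.02560 = 0.1416 m/day.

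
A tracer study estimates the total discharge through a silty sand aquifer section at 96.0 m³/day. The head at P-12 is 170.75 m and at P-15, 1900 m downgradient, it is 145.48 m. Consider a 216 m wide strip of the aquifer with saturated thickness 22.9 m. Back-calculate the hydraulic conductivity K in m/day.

1.46

Cross-sectional area A = 216 × 22.9 = 4946 m².
Hydraulic gradient i = (170.75 − 145.48) / 1900 = 25.27 / 1900 = 0.01330.
From Q = K·A·i, K = Q / (A·i) = 96.0 / (4946 × 0.01330) = 1.459 m/day.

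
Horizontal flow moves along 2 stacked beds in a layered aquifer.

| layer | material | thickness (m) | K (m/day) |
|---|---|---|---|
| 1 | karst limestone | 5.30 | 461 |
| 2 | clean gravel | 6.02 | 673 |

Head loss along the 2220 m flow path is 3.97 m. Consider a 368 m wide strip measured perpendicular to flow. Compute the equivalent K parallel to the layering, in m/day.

Flow is parallel to layering, so each bed carries its own Darcy discharge and the transmissivities add.
Σ(K_i·b_i) = 461×5.30 + 673×6.02 = 6495 m²/day.
Total thickness b = 11.32 m, so K_eq = Σ(K_i·b_i)/b = 573.7 m/day.

574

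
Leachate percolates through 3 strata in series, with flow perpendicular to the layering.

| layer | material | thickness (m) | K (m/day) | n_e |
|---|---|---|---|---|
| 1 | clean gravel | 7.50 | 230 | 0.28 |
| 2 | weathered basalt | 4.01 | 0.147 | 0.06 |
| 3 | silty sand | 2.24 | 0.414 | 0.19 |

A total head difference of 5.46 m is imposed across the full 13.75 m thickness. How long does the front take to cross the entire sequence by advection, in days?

16.6

With flow normal to the layers, continuity requires the same specific discharge q through every layer.
Σ(b_i/K_i) = 7.50/230 + 4.01/0.147 + 2.24/0.414 = 32.72 d.
q = Δh / Σ(b_i/K_i) = 5.46 / 32.72 = 0.1669 m/day.
In each layer the seepage velocity is v_i = q/n_i, so the layer transit time is t_i = b_i·n_i / q:
  layer 1 (clean gravel): t_1 = 7.50 × 0.28 / 0.1669 = 12.59 d
  layer 2 (weathered basalt): t_2 = 4.01 × 0.06 / 0.1669 = 1.442 d
  layer 3 (silty sand): t_3 = 2.24 × 0.19 / 0.1669 = 2.551 d
Total t = Σ t_i = 16.58 days.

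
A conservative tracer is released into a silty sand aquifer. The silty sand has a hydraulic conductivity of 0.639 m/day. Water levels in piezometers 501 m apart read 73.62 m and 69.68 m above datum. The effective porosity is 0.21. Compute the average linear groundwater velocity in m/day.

0.0239

Hydraulic gradient i = (73.62 − 69.68) / 501 = 3.94 / 501 = 0.007864.
Darcy flux q = K · i = 0.6390 × 0.007864 = 0.005025 m/day.
Seepage velocity v = q / n_e = 0.005025 / 0.21 = 0.02393 m/day.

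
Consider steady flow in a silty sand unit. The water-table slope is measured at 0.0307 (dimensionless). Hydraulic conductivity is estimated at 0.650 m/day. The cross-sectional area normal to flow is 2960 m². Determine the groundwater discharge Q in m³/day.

59.1

Hydraulic gradient i = 0.0307.
Darcy's law: Q = K · A · i = 0.6500 × 2960 × 0.03070 = 59.07 m³/day.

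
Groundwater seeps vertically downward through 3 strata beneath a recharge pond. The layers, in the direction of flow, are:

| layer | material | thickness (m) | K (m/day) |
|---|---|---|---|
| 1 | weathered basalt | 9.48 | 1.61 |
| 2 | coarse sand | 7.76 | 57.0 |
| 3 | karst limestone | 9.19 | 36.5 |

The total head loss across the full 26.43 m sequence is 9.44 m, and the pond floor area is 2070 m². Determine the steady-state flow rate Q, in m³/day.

3110

Flow is perpendicular to layering, so the layers act in series and the equivalent K is the thickness-weighted harmonic mean.
Total thickness L = 9.48 + 7.76 + 9.19 = 26.43 m.
Σ(b_i/K_i) = 9.48/1.61 + 7.76/57.0 + 9.19/36.5 = 6.276 d.
K_eq = L / Σ(b_i/K_i) = 26.43 / 6.276 = 4.211 m/day.
Q = K_eq · A · (Δh/L) = 4.211 × 2070 × (9.44/26.43) = 3114 m³/day.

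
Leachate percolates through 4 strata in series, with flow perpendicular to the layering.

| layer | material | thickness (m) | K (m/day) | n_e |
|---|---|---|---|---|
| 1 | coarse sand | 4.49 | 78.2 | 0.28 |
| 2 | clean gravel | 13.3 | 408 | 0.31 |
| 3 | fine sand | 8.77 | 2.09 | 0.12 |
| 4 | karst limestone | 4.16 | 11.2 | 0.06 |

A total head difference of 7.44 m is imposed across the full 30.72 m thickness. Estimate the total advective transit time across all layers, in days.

4.18

With flow normal to the layers, continuity requires the same specific discharge q through every layer.
Σ(b_i/K_i) = 4.49/78.2 + 13.3/408 + 8.77/2.09 + 4.16/11.2 = 4.658 d.
q = Δh / Σ(b_i/K_i) = 7.44 / 4.658 = 1.597 m/day.
In each layer the seepage velocity is v_i = q/n_i, so the layer transit time is t_i = b_i·n_i / q:
  layer 1 (coarse sand): t_1 = 4.49 × 0.28 / 1.597 = 0.7870 d
  layer 2 (clean gravel): t_2 = 13.3 × 0.31 / 1.597 = 2.581 d
  layer 3 (fine sand): t_3 = 8.77 × 0.12 / 1.597 = 0.6588 d
  layer 4 (karst limestone): t_4 = 4.16 × 0.06 / 1.597 = 0.1563 d
Total t = Σ t_i = 4.183 days.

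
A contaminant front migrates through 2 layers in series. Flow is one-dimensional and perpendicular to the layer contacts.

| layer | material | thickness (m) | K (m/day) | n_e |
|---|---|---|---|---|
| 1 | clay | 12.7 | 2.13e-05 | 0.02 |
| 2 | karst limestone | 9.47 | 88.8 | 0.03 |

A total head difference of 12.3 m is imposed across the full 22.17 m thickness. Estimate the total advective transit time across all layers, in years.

71.4

With flow normal to the layers, continuity requires the same specific discharge q through every layer.
Σ(b_i/K_i) = 12.7/2.13e-05 + 9.47/88.8 = 5.962e+05 d.
q = Δh / Σ(b_i/K_i) = 12.3 / 5.962e+05 = 2.063e-05 m/day.
In each layer the seepage velocity is v_i = q/n_i, so the layer transit time is t_i = b_i·n_i / q:
  layer 1 (clay): t_1 = 12.7 × 0.02 / 2.063e-05 = 12313 d
  layer 2 (karst limestone): t_2 = 9.47 × 0.03 / 2.063e-05 = 13772 d
Total t = Σ t_i = 26084 days = 71.42 years.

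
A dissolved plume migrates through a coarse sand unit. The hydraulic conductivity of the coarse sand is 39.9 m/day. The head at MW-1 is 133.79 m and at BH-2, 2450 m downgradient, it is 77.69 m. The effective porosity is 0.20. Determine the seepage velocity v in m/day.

4.57

Hydraulic gradient i = (133.79 − 77.69) / 2450 = 56.1 / 2450 = 0.02290.
Darcy flux q = K · i = 39.90 × 0.02290 = 0.9136 m/day.
Seepage velocity v = q / n_e = 0.9136 / 0.20 = 4.568 m/day.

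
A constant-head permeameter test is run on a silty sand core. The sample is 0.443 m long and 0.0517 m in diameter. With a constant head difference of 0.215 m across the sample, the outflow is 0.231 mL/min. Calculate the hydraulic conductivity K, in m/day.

0.326

Cross-sectional area A = π·(d/2)² = π × (0.0517/2)² = 0.002099 m².
Convert discharge: 0.231 mL/min = 3.850e-09 m³/s.
Darcy's law rearranged: K = Q·L / (A·Δh) = 3.850e-09 × 0.443 / (0.002099 × 0.215) = 3.779e-06 m/s = 0.3265 m/day.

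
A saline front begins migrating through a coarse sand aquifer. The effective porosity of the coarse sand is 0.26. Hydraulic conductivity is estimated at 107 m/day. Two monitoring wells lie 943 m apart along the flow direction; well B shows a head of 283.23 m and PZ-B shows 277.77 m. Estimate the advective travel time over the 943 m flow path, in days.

396

Hydraulic gradient i = (283.23 − 277.77) / 943 = 5.46 / 943 = 0.005790.
Darcy flux q = K · i = 107.0 × 0.005790 = 0.6195 m/day.
Seepage velocity v = q / n_e = 0.6195 / 0.26 = 2.383 m/day.
Travel time t = L / v = 943 / 2.383 = 395.7 days.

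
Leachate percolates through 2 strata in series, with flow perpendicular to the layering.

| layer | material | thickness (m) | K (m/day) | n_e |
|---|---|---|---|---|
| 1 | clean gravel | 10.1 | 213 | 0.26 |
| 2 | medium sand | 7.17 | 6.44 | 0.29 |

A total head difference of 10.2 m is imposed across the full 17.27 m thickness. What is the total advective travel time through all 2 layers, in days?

0.535

With flow normal to the layers, continuity requires the same specific discharge q through every layer.
Σ(b_i/K_i) = 10.1/213 + 7.17/6.44 = 1.161 d.
q = Δh / Σ(b_i/K_i) = 10.2 / 1.161 = 8.787 m/day.
In each layer the seepage velocity is v_i = q/n_i, so the layer transit time is t_i = b_i·n_i / q:
  layer 1 (clean gravel): t_1 = 10.1 × 0.26 / 8.787 = 0.2988 d
  layer 2 (medium sand): t_2 = 7.17 × 0.29 / 8.787 = 0.2366 d
Total t = Σ t_i = 0.5355 days.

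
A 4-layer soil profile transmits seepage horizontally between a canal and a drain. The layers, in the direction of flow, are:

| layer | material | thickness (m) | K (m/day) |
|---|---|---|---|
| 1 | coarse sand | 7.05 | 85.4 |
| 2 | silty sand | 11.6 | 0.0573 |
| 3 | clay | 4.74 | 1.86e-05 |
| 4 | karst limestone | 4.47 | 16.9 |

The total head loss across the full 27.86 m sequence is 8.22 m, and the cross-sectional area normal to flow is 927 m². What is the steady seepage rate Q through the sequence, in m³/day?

Flow is perpendicular to layering, so the layers act in series and the equivalent K is the thickness-weighted harmonic mean.
Total thickness L = 7.05 + 11.6 + 4.74 + 4.47 = 27.86 m.
Σ(b_i/K_i) = 7.05/85.4 + 11.6/0.0573 + 4.74/1.86e-05 + 4.47/16.9 = 2.550e+05 d.
K_eq = L / Σ(b_i/K_i) = 27.86 / 2.550e+05 = 0.0001092 m/day.
Q = K_eq · A · (Δh/L) = 0.0001092 × 927 × (8.22/27.86) = 0.02988 m³/day.

0.0299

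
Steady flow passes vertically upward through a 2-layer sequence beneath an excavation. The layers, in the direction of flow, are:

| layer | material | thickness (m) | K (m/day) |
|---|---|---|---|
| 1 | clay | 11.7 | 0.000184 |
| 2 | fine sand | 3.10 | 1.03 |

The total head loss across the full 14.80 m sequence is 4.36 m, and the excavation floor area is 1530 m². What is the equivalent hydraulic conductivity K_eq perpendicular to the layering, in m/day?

0.000233

Flow is perpendicular to layering, so the layers act in series and the equivalent K is the thickness-weighted harmonic mean.
Total thickness L = 11.7 + 3.10 = 14.80 m.
Σ(b_i/K_i) = 11.7/0.000184 + 3.10/1.03 = 63590 d.
K_eq = L / Σ(b_i/K_i) = 14.80 / 63590 = 0.0002327 m/day.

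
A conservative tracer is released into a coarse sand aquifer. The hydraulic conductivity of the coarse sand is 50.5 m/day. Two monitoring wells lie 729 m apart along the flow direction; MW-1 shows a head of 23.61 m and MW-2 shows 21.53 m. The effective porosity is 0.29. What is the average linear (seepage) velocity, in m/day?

0.497

Hydraulic gradient i = (23.61 − 21.53) / 729 = 2.08 / 729 = 0.002853.
Darcy flux q = K · i = 50.50 × 0.002853 = 0.1441 m/day.
Seepage velocity v = q / n_e = 0.1441 / 0.29 = 0.4969 m/day.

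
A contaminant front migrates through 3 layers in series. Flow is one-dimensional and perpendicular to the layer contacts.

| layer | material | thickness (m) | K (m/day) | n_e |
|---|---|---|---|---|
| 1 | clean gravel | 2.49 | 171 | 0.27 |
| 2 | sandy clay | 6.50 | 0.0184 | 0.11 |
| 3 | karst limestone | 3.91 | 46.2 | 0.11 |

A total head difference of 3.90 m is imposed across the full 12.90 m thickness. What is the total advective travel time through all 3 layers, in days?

165

With flow normal to the layers, continuity requires the same specific discharge q through every layer.
Σ(b_i/K_i) = 2.49/171 + 6.50/0.0184 + 3.91/46.2 = 353.4 d.
q = Δh / Σ(b_i/K_i) = 3.90 / 353.4 = 0.01104 m/day.
In each layer the seepage velocity is v_i = q/n_i, so the layer transit time is t_i = b_i·n_i / q:
  layer 1 (clean gravel): t_1 = 2.49 × 0.27 / 0.01104 = 60.91 d
  layer 2 (sandy clay): t_2 = 6.50 × 0.11 / 0.01104 = 64.78 d
  layer 3 (karst limestone): t_3 = 3.91 × 0.11 / 0.01104 = 38.97 d
Total t = Σ t_i = 164.7 days.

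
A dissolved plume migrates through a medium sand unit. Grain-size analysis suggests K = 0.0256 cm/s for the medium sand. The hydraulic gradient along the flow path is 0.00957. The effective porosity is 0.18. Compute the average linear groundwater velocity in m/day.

Convert K: 0.0256 cm/s × 864 = 22.12 m/day.
Hydraulic gradient i = 0.00957.
Darcy flux q = K · i = 22.12 × 0.009570 = 0.2117 m/day.
Seepage velocity v = q / n_e = 0.2117 / 0.18 = 1.176 m/day.

1.18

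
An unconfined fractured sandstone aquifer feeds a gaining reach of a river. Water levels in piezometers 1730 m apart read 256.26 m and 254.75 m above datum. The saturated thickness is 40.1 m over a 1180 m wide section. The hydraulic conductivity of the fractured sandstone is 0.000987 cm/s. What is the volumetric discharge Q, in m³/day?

Convert K: 0.000987 cm/s × 864 = 0.8528 m/day.
Cross-sectional area A = 1180 × 40.1 = 47318 m².
Hydraulic gradient i = (256.26 − 254.75) / 1730 = 1.51 / 1730 = 0.0008728.
Darcy's law: Q = K · A · i = 0.8528 × 47318 × 0.0008728 = 35.22 m³/day.

35.2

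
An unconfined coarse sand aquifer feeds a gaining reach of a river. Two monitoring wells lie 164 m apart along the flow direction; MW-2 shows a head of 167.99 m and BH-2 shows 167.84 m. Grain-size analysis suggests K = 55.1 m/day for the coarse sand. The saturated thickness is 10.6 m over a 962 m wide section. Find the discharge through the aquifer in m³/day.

Cross-sectional area A = 962 × 10.6 = 10197 m².
Hydraulic gradient i = (167.99 − 167.84) / 164 = 0.15 / 164 = 0.0009146.
Darcy's law: Q = K · A · i = 55.10 × 10197 × 0.0009146 = 513.9 m³/day.

514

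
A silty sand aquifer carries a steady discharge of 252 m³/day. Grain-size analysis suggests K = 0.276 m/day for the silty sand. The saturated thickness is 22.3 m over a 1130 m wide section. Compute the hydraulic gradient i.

0.0362

Cross-sectional area A = 1130 × 22.3 = 25199 m².
From Q = K·A·i, i = Q / (K·A) = 252 / (0.2760 × 25199) = 0.03623.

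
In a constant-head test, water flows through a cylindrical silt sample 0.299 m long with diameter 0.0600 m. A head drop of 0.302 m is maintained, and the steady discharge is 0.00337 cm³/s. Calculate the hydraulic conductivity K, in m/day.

Cross-sectional area A = π·(d/2)² = π × (0.0600/2)² = 0.002827 m².
Convert discharge: 0.00337 cm³/s = 3.370e-09 m³/s.
Darcy's law rearranged: K = Q·L / (A·Δh) = 3.370e-09 × 0.299 / (0.002827 × 0.302) = 1.180e-06 m/s = 0.1020 m/day.

0.102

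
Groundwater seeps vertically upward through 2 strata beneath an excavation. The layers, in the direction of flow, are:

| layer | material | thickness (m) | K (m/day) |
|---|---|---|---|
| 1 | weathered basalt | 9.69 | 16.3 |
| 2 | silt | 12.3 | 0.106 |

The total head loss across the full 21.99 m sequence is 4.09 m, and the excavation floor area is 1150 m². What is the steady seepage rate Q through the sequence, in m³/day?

40.3

Flow is perpendicular to layering, so the layers act in series and the equivalent K is the thickness-weighted harmonic mean.
Total thickness L = 9.69 + 12.3 = 21.99 m.
Σ(b_i/K_i) = 9.69/16.3 + 12.3/0.106 = 116.6 d.
K_eq = L / Σ(b_i/K_i) = 21.99 / 116.6 = 0.1885 m/day.
Q = K_eq · A · (Δh/L) = 0.1885 × 1150 × (4.09/21.99) = 40.33 m³/day.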